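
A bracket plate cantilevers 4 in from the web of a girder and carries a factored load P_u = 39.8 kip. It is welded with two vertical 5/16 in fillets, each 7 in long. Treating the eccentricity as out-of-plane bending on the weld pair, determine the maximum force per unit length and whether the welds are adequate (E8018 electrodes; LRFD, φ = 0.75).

f_max ≈ 10.2 kip/in; NOT adequate

E80XX → F_EXX = 80 ksi.
L_w = 2 × 7 = 14 in; section modulus (unit throat) S = 2 × L²/6 = 16.33 in².
Direct shear f_v = P/L_w = 39.8/14 = 2.843 kip/in.
Moment M = P × e = 39.8 × 4 = 159.2 kip·in; bending f_b = M/S = 9.747 kip/in.
f_max = √(f_v² + f_b²) = √(2.843² + 9.747²) = 10.15 kip/in.
φr_n = 0.75 × 0.6 × 80 × (0.707 × 0.3125) = 7.954 kip/in → NOT adequate.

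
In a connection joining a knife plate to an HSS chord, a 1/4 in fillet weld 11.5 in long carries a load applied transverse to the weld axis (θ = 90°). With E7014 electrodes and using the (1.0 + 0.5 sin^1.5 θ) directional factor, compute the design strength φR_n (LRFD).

E70XX → F_EXX = 70 ksi.
t_e = 0.707 × 0.25 = 0.1767 in; A_we = 0.1767 × 11.5 = 2.033 in².
Directional factor: 1.0 + 0.5 sin^1.5(90°) = 1.5.
F_nw = 0.6 × 70 × 1.5 = 63 ksi.
φR_n = 0.75 × 63 × 2.033 = 96.04 kips.

φR_n ≈ 96 kips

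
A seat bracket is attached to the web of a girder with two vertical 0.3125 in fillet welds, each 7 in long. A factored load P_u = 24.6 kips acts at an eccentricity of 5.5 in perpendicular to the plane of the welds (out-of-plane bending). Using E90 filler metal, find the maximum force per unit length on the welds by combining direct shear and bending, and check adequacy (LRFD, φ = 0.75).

f_max ≈ 8.47 kip/in; adequate

E90XX → F_EXX = 90 ksi.
L_w = 2 × 7 = 14 in; section modulus (unit throat) S = 2 × L²/6 = 16.33 in².
Direct shear f_v = P/L_w = 24.6/14 = 1.757 kip/in.
Moment M = P × e = 24.6 × 5.5 = 135.3 kip·in; bending f_b = M/S = 8.284 kip/in.
f_max = √(f_v² + f_b²) = √(1.757² + 8.284²) = 8.468 kip/in.
φr_n = 0.75 × 0.6 × 90 × (0.707 × 0.3125) = 8.948 kip/in → adequate.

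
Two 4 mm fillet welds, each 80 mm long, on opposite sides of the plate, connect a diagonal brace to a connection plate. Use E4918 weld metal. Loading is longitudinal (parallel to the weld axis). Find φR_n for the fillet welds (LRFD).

φR_n ≈ 99.8 kN

E49XX → F_EXX = 490 MPa.
Effective throat t_e = 0.707 × 4 = 2.828 mm.
Total length L = 160 mm; A_we = 2.828 × 160 = 452.5 mm².
F_nw = 0.6 F_EXX = 0.6 × 490 = 294 MPa.
φR_n = 0.75 × 294 × 452.5 × 10⁻³ = 99.77 kN.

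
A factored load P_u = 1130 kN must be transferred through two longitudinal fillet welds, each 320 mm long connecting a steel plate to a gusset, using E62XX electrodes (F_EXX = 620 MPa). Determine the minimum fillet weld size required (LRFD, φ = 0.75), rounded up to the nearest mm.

Total weld length L = 640 mm.
Required throat t_e = P_u / (φ × 0.6 F_EXX × L) = 1130 / (0.75 × 0.6 × 620 × 640 × 10⁻³) = 6.328 mm.
Required leg w = t_e / 0.707 = 8.951 mm → use 9 mm.

w = 9 mm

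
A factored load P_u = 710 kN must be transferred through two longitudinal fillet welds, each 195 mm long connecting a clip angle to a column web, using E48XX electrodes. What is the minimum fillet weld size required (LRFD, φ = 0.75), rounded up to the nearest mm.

w = 12 mm

E48XX → F_EXX = 480 MPa.
Total weld length L = 390 mm.
Required throat t_e = P_u / (φ × 0.6 F_EXX × L) = 710 / (0.75 × 0.6 × 480 × 390 × 10⁻³) = 8.428 mm.
Required leg w = t_e / 0.707 = 11.92 mm → use 12 mm.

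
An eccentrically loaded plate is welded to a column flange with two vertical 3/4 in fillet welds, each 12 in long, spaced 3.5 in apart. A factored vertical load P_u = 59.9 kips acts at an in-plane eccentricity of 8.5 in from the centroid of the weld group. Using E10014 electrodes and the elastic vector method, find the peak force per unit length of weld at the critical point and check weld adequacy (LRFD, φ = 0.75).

E100XX → F_EXX = 100 ksi.
Total weld length L_w = 24 in. Treat welds as unit-width lines.
Polar moment about centroid: J = 2[d³/12 + d(b/2)²] = 2[12³/12 + 12×1.75²] = 361.5 in³.
Direct shear f_v = P/L_w = 59.9 / 24 = 2.496 kip/in (vertical).
Torsion M = P·e = 59.9 × 8.5 = 509.15 kip·in.
Critical point at (x, y) = (1.75, 6) from centroid. f_tx = M·y/J = 8.451 kip/in; f_ty = M·x/J = 2.465 kip/in.
Resultant f_max = √[f_tx² + (f_v + f_ty)²] = √[8.451² + (2.496 + 2.465)²] = 9.799 kip/in.
Capacity per unit length: φr_n = 0.75 × 0.6 × 100 × (0.707 × 0.75) = 23.86 kip/in.
9.799 ≤ 23.86 → adequate.

f_max ≈ 9.8 kip/in; adequate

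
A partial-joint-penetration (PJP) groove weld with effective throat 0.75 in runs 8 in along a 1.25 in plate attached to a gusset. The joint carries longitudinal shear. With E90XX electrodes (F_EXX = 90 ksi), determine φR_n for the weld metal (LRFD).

Effective throat (given) t_e = 0.75 in.
A_we = 0.75 × 8 = 6 in².
F_nw = 0.6 F_EXX = 54 ksi.
φR_n = 0.75 × 54 × 6 = 243 kip.

φR_n ≈ 243 kip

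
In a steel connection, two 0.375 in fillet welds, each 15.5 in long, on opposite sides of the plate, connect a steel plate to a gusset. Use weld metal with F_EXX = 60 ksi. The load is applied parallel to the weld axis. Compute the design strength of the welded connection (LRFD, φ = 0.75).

φR_n ≈ 222 kip

Effective throat t_e = 0.707 × 0.375 = 0.2651 in.
Total length L = 31 in; A_we = 0.2651 × 31 = 8.219 in².
F_nw = 0.6 F_EXX = 0.6 × 60 = 36 ksi.
φR_n = 0.75 × 36 × 8.219 = 221.9 kip.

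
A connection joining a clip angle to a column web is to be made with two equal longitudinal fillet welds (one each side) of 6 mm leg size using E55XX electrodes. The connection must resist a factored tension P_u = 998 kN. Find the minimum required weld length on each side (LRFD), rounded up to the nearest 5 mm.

L = 480 mm on each side

E55XX → F_EXX = 550 MPa.
Throat t_e = 0.707 × 6 = 4.242 mm.
φr_n = 0.75 × 0.6 × 550 × 4.242 × 10⁻³ = 1.05 kN/mm.
L_req = P_u / φr_n = 998 / 1.05 = 950.6 mm total.
Per side: 950.6 / 2 = 475.3 mm.
Round up → use L = 480 mm on each side.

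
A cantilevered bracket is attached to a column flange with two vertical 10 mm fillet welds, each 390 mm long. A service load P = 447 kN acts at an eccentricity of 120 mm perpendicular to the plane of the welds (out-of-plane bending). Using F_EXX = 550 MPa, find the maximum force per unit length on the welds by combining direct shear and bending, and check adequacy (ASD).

f_max ≈ 1200 N/mm; NOT adequate

L_w = 2 × 390 = 780 mm; section modulus (unit throat) S = 2 × L²/6 = 50700 mm².
Direct shear f_v = P/L_w = 447×10³/780 = 573.1 N/mm.
Moment M = P × e = 447×10³ × 120 = 53640000 N·mm; bending f_b = M/S = 1058 N/mm.
f_max = √(f_v² + f_b²) = √(573.1² + 1058²) = 1203 N/mm.
r_n/Ω = (1/2.0) × 0.6 × 550 × (0.707 × 10) = 1167 N/mm → NOT adequate.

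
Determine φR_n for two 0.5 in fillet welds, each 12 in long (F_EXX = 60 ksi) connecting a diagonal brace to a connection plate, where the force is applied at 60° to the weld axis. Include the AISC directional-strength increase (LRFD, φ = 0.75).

t_e = 0.707 × 0.5 = 0.3535 in; A_we = 0.3535 × 24 = 8.484 in².
Directional factor: 1.0 + 0.5 sin^1.5(60°) = 1.403.
F_nw = 0.6 × 60 × 1.403 = 50.51 ksi.
φR_n = 0.75 × 50.51 × 8.484 = 321.4 kips.

φR_n ≈ 321 kips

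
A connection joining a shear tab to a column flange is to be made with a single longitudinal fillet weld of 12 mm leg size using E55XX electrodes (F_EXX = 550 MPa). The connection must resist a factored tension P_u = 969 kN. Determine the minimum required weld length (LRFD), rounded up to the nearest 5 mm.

Throat t_e = 0.707 × 12 = 8.484 mm.
φr_n = 0.75 × 0.6 × 550 × 8.484 × 10⁻³ = 2.1 kN/mm.
L_req = P_u / φr_n = 969 / 2.1 = 461.5 mm total.
Round up → use L = 465 mm.

L = 465 mm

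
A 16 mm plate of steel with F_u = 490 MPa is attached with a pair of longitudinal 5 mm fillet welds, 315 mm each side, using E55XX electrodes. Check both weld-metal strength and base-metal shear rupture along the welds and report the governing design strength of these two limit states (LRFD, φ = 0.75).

φR_n ≈ 551 kN (weld metal governs)

E55XX → F_EXX = 550 MPa.
t_e = 0.707 × 5 = 3.535 mm; L = 630 mm.
Weld metal: φR_n = 0.75 × 0.6 × 550 × 3.535 × 630 × 10⁻³ = 551.2 kN.
Base metal (shear rupture): φR_n = 0.75 × 0.6 × 490 × 16 × 630 × 10⁻³ = 2223 kN.
Governing: weld metal.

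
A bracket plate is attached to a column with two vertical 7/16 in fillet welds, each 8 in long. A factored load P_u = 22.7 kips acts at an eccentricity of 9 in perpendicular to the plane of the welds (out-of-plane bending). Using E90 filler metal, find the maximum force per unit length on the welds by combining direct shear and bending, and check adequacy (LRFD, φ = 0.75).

E90XX → F_EXX = 90 ksi.
L_w = 2 × 8 = 16 in; section modulus (unit throat) S = 2 × L²/6 = 21.33 in².
Direct shear f_v = P/L_w = 22.7/16 = 1.419 kip/in.
Moment M = P × e = 22.7 × 9 = 204.3 kip·in; bending f_b = M/S = 9.577 kip/in.
f_max = √(f_v² + f_b²) = √(1.419² + 9.577²) = 9.681 kip/in.
φr_n = 0.75 × 0.6 × 90 × (0.707 × 0.4375) = 12.53 kip/in → adequate.

f_max ≈ 9.68 kip/in; adequate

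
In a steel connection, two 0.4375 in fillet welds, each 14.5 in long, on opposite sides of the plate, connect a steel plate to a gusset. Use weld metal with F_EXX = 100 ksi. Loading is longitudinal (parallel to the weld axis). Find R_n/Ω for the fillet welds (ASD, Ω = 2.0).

Effective throat t_e = 0.707 × 0.4375 = 0.3093 in.
Total length L = 29 in; A_we = 0.3093 × 29 = 8.97 in².
F_nw = 0.6 F_EXX = 0.6 × 100 = 60 ksi.
R_n = 60 × 8.97 = 538.2 kips; R_n/Ω = 538.2/2.0 = 269.1 kips.

R_n/Ω ≈ 269 kips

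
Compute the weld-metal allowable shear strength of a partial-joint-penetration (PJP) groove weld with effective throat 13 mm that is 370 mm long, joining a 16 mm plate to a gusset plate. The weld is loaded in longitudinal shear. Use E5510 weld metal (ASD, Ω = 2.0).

R_n/Ω ≈ 794 kN

E55XX → F_EXX = 550 MPa.
Effective throat (given) t_e = 13 mm.
A_we = 13 × 370 = 4810 mm².
F_nw = 0.6 F_EXX = 330 MPa.
R_n/Ω = (330 × 4810) / 2.0 × 10⁻³ = 793.6 kN.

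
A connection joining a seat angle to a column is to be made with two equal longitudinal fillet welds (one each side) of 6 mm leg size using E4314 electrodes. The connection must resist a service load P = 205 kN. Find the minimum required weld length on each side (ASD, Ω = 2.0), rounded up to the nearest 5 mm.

E43XX → F_EXX = 430 MPa.
Throat t_e = 0.707 × 6 = 4.242 mm.
r_n/Ω = (0.6 × 430 × 4.242) / 2.0 = 547.2 N/mm = 0.5472 kN/mm.
L_req = P / (r_n/Ω) = 205 / 0.5472 = 374.6 mm total.
Per side: 374.6 / 2 = 187.3 mm.
Round up → use L = 190 mm on each side.

L = 190 mm on each side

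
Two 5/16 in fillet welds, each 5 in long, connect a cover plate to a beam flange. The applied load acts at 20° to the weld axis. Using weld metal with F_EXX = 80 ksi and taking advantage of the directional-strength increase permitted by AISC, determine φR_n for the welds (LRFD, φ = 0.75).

t_e = 0.707 × 0.3125 = 0.2209 in; A_we = 0.2209 × 10 = 2.209 in².
Directional factor: 1.0 + 0.5 sin^1.5(20°) = 1.1.
F_nw = 0.6 × 80 × 1.1 = 52.8 ksi.
φR_n = 0.75 × 52.8 × 2.209 = 87.49 kip.

φR_n ≈ 87.5 kip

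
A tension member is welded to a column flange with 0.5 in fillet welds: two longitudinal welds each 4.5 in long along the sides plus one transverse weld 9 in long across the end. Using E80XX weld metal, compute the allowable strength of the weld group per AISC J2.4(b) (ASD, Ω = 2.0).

R_n/Ω ≈ 179 kip

E80XX → F_EXX = 80 ksi.
t_e = 0.707 × 0.5 = 0.3535 in.
R_nwl = 0.6 × 80 × 0.3535 × 9 = 152.7 kip (longitudinal, 2 welds).
R_nwt = 0.6 × 80 × 0.3535 × 9 = 152.7 kip (transverse, base value).
(i) R_nwl + R_nwt = 305.4 kip; (ii) 0.85 R_nwl + 1.5 R_nwt = 358.9 kip.
R_n = max = 358.9 kip [governs: (ii)]; R_n/Ω = 179.4 kip.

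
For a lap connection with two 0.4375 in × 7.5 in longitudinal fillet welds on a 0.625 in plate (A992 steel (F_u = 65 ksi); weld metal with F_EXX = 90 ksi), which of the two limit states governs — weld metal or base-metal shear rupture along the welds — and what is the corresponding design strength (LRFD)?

t_e = 0.707 × 0.4375 = 0.3093 in; L = 15 in.
Weld metal: φR_n = 0.75 × 0.6 × 90 × 0.3093 × 15 = 187.9 kip.
Base metal (shear rupture): φR_n = 0.75 × 0.6 × 65 × 0.625 × 15 = 274.2 kip.
Governing: weld metal.

φR_n ≈ 188 kip (weld metal governs)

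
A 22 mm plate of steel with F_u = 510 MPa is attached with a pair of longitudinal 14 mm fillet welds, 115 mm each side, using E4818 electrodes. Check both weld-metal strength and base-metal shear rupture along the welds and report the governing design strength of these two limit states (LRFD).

φR_n ≈ 492 kN (weld metal governs)

E48XX → F_EXX = 480 MPa.
t_e = 0.707 × 14 = 9.898 mm; L = 230 mm.
Weld metal: φR_n = 0.75 × 0.6 × 480 × 9.898 × 230 × 10⁻³ = 491.7 kN.
Base metal (shear rupture): φR_n = 0.75 × 0.6 × 510 × 22 × 230 × 10⁻³ = 1161 kN.
Governing: weld metal.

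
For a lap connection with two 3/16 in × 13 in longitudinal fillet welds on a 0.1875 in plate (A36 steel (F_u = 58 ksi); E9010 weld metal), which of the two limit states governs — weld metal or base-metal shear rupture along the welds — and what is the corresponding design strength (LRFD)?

φR_n ≈ 127 kip (base-metal shear rupture governs)

E90XX → F_EXX = 90 ksi.
t_e = 0.707 × 0.1875 = 0.1326 in; L = 26 in.
Weld metal: φR_n = 0.75 × 0.6 × 90 × 0.1326 × 26 = 139.6 kip.
Base metal (shear rupture): φR_n = 0.75 × 0.6 × 58 × 0.1875 × 26 = 127.2 kip.
Governing: base-metal shear rupture.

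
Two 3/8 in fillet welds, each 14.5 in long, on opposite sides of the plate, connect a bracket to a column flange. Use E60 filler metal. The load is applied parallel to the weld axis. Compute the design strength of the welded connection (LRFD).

φR_n ≈ 208 kip

E60XX → F_EXX = 60 ksi.
Effective throat t_e = 0.707 × 0.375 = 0.2651 in.
Total length L = 29 in; A_we = 0.2651 × 29 = 7.689 in².
F_nw = 0.6 F_EXX = 0.6 × 60 = 36 ksi.
φR_n = 0.75 × 36 × 7.689 = 207.6 kip.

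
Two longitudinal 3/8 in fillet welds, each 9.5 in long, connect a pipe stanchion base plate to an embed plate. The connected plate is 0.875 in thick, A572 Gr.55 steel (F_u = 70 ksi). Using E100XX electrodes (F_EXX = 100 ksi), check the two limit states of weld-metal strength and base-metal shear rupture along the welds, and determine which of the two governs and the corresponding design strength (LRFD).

t_e = 0.707 × 0.375 = 0.2651 in; L = 19 in.
Weld metal: φR_n = 0.75 × 0.6 × 100 × 0.2651 × 19 = 226.7 kips.
Base metal (shear rupture): φR_n = 0.75 × 0.6 × 70 × 0.875 × 19 = 523.7 kips.
Governing: weld metal.

φR_n ≈ 227 kips (weld metal governs)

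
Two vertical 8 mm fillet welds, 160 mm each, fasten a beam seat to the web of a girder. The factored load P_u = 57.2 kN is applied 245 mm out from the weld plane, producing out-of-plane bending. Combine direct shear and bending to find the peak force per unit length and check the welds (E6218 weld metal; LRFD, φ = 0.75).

E62XX → F_EXX = 620 MPa.
L_w = 2 × 160 = 320 mm; section modulus (unit throat) S = 2 × L²/6 = 8533 mm².
Direct shear f_v = P/L_w = 57.2×10³/320 = 178.8 N/mm.
Moment M = P × e = 57.2×10³ × 245 = 14014000 N·mm; bending f_b = M/S = 1642 N/mm.
f_max = √(f_v² + f_b²) = √(178.8² + 1642²) = 1652 N/mm.
φr_n = 0.75 × 0.6 × 620 × (0.707 × 8) = 1578 N/mm → NOT adequate.

f_max ≈ 1650 N/mm; NOT adequate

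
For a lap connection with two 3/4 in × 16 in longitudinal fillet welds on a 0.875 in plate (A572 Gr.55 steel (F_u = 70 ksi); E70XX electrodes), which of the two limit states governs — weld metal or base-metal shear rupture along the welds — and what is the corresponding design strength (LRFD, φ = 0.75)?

E70XX → F_EXX = 70 ksi.
t_e = 0.707 × 0.75 = 0.5302 in; L = 32 in.
Weld metal: φR_n = 0.75 × 0.6 × 70 × 0.5302 × 32 = 534.5 kip.
Base metal (shear rupture): φR_n = 0.75 × 0.6 × 70 × 0.875 × 32 = 882 kip.
Governing: weld metal.

φR_n ≈ 534 kip (weld metal governs)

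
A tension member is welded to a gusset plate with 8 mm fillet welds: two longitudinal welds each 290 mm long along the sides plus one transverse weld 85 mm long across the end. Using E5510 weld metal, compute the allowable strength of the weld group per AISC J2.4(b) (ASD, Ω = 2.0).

E55XX → F_EXX = 550 MPa.
t_e = 0.707 × 8 = 5.656 mm.
R_nwl = 0.6 × 550 × 5.656 × 580 × 10⁻³ = 1083 kN (longitudinal, 2 welds).
R_nwt = 0.6 × 550 × 5.656 × 85 × 10⁻³ = 158.7 kN (transverse, base value).
(i) R_nwl + R_nwt = 1241 kN; (ii) 0.85 R_nwl + 1.5 R_nwt = 1158 kN.
R_n = max = 1241 kN [governs: (i)]; R_n/Ω = 620.6 kN.

R_n/Ω ≈ 621 kN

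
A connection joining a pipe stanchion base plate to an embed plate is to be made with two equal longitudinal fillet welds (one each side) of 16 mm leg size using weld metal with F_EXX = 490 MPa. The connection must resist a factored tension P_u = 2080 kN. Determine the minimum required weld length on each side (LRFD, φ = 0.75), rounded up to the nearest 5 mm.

L = 420 mm on each side

Throat t_e = 0.707 × 16 = 11.31 mm.
φr_n = 0.75 × 0.6 × 490 × 11.31 × 10⁻³ = 2.494 kN/mm.
L_req = P_u / φr_n = 2080 / 2.494 = 833.9 mm total.
Per side: 833.9 / 2 = 417 mm.
Round up → use L = 420 mm on each side.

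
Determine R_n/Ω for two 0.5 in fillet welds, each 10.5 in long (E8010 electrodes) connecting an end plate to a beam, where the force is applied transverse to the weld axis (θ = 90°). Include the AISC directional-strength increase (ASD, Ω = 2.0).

R_n/Ω ≈ 267 kips

E80XX → F_EXX = 80 ksi.
t_e = 0.707 × 0.5 = 0.3535 in; A_we = 0.3535 × 21 = 7.423 in².
Directional factor: 1.0 + 0.5 sin^1.5(90°) = 1.5.
F_nw = 0.6 × 80 × 1.5 = 72 ksi.
R_n/Ω = (72 × 7.423) / 2.0 = 267.2 kips.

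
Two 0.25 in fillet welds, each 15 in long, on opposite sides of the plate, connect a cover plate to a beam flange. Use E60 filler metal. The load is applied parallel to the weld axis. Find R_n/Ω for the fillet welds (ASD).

E60XX → F_EXX = 60 ksi.
Effective throat t_e = 0.707 × 0.25 = 0.1767 in.
Total length L = 30 in; A_we = 0.1767 × 30 = 5.302 in².
F_nw = 0.6 F_EXX = 0.6 × 60 = 36 ksi.
R_n = 36 × 5.302 = 190.9 kip; R_n/Ω = 190.9/2.0 = 95.44 kip.

R_n/Ω ≈ 95.4 kip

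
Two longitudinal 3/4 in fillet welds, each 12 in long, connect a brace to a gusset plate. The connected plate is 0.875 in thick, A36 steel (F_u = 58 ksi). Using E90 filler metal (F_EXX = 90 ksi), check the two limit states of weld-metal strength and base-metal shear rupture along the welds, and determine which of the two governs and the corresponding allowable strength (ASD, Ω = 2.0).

R_n/Ω ≈ 344 kip (weld metal governs)

t_e = 0.707 × 0.75 = 0.5302 in; L = 24 in.
Weld metal: R_n/Ω = (1/2.0) × 0.6 × 90 × 0.5302 × 24 = 343.6 kip.
Base metal (shear rupture): R_n/Ω = (1/2.0) × 0.6 × 58 × 0.875 × 24 = 365.4 kip.
Governing: weld metal.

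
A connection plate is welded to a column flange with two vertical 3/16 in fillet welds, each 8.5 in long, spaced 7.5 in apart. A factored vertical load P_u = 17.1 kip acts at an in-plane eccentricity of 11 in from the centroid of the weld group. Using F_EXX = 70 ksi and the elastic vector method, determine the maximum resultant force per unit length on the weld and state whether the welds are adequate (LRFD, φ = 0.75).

f_max ≈ 3.86 kip/in; adequate

Total weld length L_w = 17 in. Treat welds as unit-width lines.
Polar moment about centroid: J = 2[d³/12 + d(b/2)²] = 2[8.5³/12 + 8.5×3.75²] = 341.4 in³.
Direct shear f_v = P/L_w = 17.1 / 17 = 1.006 kip/in (vertical).
Torsion M = P·e = 17.1 × 11 = 188.1 kip·in.
Critical point at (x, y) = (3.75, 4.25) from centroid. f_tx = M·y/J = 2.341 kip/in; f_ty = M·x/J = 2.066 kip/in.
Resultant f_max = √[f_tx² + (f_v + f_ty)²] = √[2.341² + (1.006 + 2.066)²] = 3.863 kip/in.
Capacity per unit length: φr_n = 0.75 × 0.6 × 70 × (0.707 × 0.1875) = 4.176 kip/in.
3.863 ≤ 4.176 → adequate.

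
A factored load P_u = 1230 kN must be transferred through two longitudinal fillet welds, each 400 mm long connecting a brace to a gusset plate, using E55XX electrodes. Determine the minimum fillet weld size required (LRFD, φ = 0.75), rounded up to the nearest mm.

E55XX → F_EXX = 550 MPa.
Total weld length L = 800 mm.
Required throat t_e = P_u / (φ × 0.6 F_EXX × L) = 1230 / (0.75 × 0.6 × 550 × 800 × 10⁻³) = 6.212 mm.
Required leg w = t_e / 0.707 = 8.787 mm → use 9 mm.

w = 9 mm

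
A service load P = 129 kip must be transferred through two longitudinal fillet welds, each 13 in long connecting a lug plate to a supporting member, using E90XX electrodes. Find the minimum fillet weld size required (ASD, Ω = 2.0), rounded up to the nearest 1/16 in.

w = 5/16 in

E90XX → F_EXX = 90 ksi.
Total weld length L = 26 in.
Required throat t_e = P × Ω / (0.6 F_EXX × L) = 129 × 2.0 / (0.6 × 90 × 26) = 0.1838 in.
Required leg w = t_e / 0.707 = 0.2599 in → use 5/16 in.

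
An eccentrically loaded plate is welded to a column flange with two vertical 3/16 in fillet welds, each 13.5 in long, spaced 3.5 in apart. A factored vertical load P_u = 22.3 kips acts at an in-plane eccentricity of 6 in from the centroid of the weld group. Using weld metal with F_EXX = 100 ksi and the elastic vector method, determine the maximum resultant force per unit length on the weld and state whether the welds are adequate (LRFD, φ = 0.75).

Total weld length L_w = 27 in. Treat welds as unit-width lines.
Polar moment about centroid: J = 2[d³/12 + d(b/2)²] = 2[13.5³/12 + 13.5×1.75²] = 492.8 in³.
Direct shear f_v = P/L_w = 22.3 / 27 = 0.8259 kip/in (vertical).
Torsion M = P·e = 22.3 × 6 = 133.8 kip·in.
Critical point at (x, y) = (1.75, 6.75) from centroid. f_tx = M·y/J = 1.833 kip/in; f_ty = M·x/J = 0.4752 kip/in.
Resultant f_max = √[f_tx² + (f_v + f_ty)²] = √[1.833² + (0.8259 + 0.4752)²] = 2.248 kip/in.
Capacity per unit length: φr_n = 0.75 × 0.6 × 100 × (0.707 × 0.1875) = 5.965 kip/in.
2.248 ≤ 5.965 → adequate.

f_max ≈ 2.25 kip/in; adequate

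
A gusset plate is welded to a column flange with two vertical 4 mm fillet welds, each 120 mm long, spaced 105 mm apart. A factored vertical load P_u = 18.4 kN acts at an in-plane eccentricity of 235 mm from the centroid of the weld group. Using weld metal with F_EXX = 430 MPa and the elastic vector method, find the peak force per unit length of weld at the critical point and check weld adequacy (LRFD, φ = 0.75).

f_max ≈ 418 N/mm; adequate

Total weld length L_w = 240 mm. Treat welds as unit-width lines.
Polar moment about centroid: J = 2[d³/12 + d(b/2)²] = 2[120³/12 + 120×52.5²] = 949500 mm³.
Direct shear f_v = P/L_w = 18.4×10³ / 240 = 76.67 N/mm (vertical).
Torsion M = P·e = 18.4×10³ × 235 = 4324000 N·mm.
Critical point at (x, y) = (52.5, 60) from centroid. f_tx = M·y/J = 273.2 N/mm; f_ty = M·x/J = 239.1 N/mm.
Resultant f_max = √[f_tx² + (f_v + f_ty)²] = √[273.2² + (76.67 + 239.1)²] = 417.6 N/mm.
Capacity per unit length: φr_n = 0.75 × 0.6 × 430 × (0.707 × 4) = 547.2 N/mm.
417.6 ≤ 547.2 → adequate.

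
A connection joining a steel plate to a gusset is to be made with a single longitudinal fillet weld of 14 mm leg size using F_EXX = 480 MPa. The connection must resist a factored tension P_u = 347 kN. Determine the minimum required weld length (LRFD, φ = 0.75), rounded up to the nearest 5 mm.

Throat t_e = 0.707 × 14 = 9.898 mm.
φr_n = 0.75 × 0.6 × 480 × 9.898 × 10⁻³ = 2.138 kN/mm.
L_req = P_u / φr_n = 347 / 2.138 = 162.3 mm total.
Round up → use L = 165 mm.

L = 165 mm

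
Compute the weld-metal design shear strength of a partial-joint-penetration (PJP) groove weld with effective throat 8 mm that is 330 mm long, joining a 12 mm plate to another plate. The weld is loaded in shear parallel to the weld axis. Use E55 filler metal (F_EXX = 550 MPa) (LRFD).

φR_n ≈ 653 kN

Effective throat (given) t_e = 8 mm.
A_we = 8 × 330 = 2640 mm².
F_nw = 0.6 F_EXX = 330 MPa.
φR_n = 0.75 × 330 × 2640 × 10⁻³ = 653.4 kN.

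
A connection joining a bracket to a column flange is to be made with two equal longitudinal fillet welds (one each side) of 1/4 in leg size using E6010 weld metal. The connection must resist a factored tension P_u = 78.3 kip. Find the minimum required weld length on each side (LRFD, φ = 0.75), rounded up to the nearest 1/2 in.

E60XX → F_EXX = 60 ksi.
Throat t_e = 0.707 × 0.25 = 0.1767 in.
φr_n = 0.75 × 0.6 × 60 × 0.1767 = 4.772 kip/in.
L_req = P_u / φr_n = 78.3 / 4.772 = 16.41 in total.
Per side: 16.41 / 2 = 8.204 in.
Round up → use L = 8.5 in on each side.

L = 8.5 in on each side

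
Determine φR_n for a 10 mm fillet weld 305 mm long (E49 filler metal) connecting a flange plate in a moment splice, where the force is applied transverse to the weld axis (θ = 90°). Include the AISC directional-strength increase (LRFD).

E49XX → F_EXX = 490 MPa.
t_e = 0.707 × 10 = 7.07 mm; A_we = 7.07 × 305 = 2156 mm².
Directional factor: 1.0 + 0.5 sin^1.5(90°) = 1.5.
F_nw = 0.6 × 490 × 1.5 = 441 MPa.
φR_n = 0.75 × 441 × 2156 × 10⁻³ = 713.2 kN.

φR_n ≈ 713 kN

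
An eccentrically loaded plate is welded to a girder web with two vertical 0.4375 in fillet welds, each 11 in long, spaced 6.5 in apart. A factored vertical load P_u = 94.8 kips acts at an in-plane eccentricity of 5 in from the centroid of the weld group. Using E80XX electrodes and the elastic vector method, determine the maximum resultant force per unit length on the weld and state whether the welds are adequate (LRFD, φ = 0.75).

E80XX → F_EXX = 80 ksi.
Total weld length L_w = 22 in. Treat welds as unit-width lines.
Polar moment about centroid: J = 2[d³/12 + d(b/2)²] = 2[11³/12 + 11×3.25²] = 454.2 in³.
Direct shear f_v = P/L_w = 94.8 / 22 = 4.309 kip/in (vertical).
Torsion M = P·e = 94.8 × 5 = 474 kip·in.
Critical point at (x, y) = (3.25, 5.5) from centroid. f_tx = M·y/J = 5.74 kip/in; f_ty = M·x/J = 3.392 kip/in.
Resultant f_max = √[f_tx² + (f_v + f_ty)²] = √[5.74² + (4.309 + 3.392)²] = 9.604 kip/in.
Capacity per unit length: φr_n = 0.75 × 0.6 × 80 × (0.707 × 0.4375) = 11.14 kip/in.
9.604 ≤ 11.14 → adequate.

f_max ≈ 9.6 kip/in; adequate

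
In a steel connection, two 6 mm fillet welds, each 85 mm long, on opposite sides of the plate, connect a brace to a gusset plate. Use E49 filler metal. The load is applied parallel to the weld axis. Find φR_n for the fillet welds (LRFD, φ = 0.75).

φR_n ≈ 159 kN

E49XX → F_EXX = 490 MPa.
Effective throat t_e = 0.707 × 6 = 4.242 mm.
Total length L = 170 mm; A_we = 4.242 × 170 = 721.1 mm².
F_nw = 0.6 F_EXX = 0.6 × 490 = 294 MPa.
φR_n = 0.75 × 294 × 721.1 × 10⁻³ = 159 kN.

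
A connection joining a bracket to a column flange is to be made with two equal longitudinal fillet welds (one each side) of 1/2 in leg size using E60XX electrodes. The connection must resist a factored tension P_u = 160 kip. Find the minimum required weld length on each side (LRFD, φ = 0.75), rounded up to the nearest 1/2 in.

E60XX → F_EXX = 60 ksi.
Throat t_e = 0.707 × 0.5 = 0.3535 in.
φr_n = 0.75 × 0.6 × 60 × 0.3535 = 9.544 kip/in.
L_req = P_u / φr_n = 160 / 9.544 = 16.76 in total.
Per side: 16.76 / 2 = 8.382 in.
Round up → use L = 8.5 in on each side.

L = 8.5 in on each side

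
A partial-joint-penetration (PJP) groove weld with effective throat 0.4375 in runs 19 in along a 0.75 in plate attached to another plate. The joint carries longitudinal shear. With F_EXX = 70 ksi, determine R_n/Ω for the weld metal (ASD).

R_n/Ω ≈ 175 kip

Effective throat (given) t_e = 0.4375 in.
A_we = 0.4375 × 19 = 8.312 in².
F_nw = 0.6 F_EXX = 42 ksi.
R_n/Ω = (42 × 8.312) / 2.0 = 174.6 kip.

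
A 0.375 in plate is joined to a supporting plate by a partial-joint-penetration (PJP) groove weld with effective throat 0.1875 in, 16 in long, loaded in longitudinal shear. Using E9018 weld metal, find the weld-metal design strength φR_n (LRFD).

φR_n ≈ 122 kip

E90XX → F_EXX = 90 ksi.
Effective throat (given) t_e = 0.1875 in.
A_we = 0.1875 × 16 = 3 in².
F_nw = 0.6 F_EXX = 54 ksi.
φR_n = 0.75 × 54 × 3 = 121.5 kip.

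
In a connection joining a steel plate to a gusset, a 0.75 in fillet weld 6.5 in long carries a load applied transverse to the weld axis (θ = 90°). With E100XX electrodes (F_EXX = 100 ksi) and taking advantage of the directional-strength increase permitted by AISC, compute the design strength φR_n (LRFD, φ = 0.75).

t_e = 0.707 × 0.75 = 0.5302 in; A_we = 0.5302 × 6.5 = 3.447 in².
Directional factor: 1.0 + 0.5 sin^1.5(90°) = 1.5.
F_nw = 0.6 × 100 × 1.5 = 90 ksi.
φR_n = 0.75 × 90 × 3.447 = 232.6 kip.

φR_n ≈ 233 kip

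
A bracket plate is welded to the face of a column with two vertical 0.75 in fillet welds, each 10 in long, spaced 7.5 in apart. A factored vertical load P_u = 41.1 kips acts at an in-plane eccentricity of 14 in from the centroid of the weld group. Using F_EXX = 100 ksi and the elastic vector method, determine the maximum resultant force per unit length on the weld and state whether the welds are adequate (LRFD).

Total weld length L_w = 20 in. Treat welds as unit-width lines.
Polar moment about centroid: J = 2[d³/12 + d(b/2)²] = 2[10³/12 + 10×3.75²] = 447.9 in³.
Direct shear f_v = P/L_w = 41.1 / 20 = 2.055 kip/in (vertical).
Torsion M = P·e = 41.1 × 14 = 575.4 kip·in.
Critical point at (x, y) = (3.75, 5) from centroid. f_tx = M·y/J = 6.423 kip/in; f_ty = M·x/J = 4.817 kip/in.
Resultant f_max = √[f_tx² + (f_v + f_ty)²] = √[6.423² + (2.055 + 4.817)²] = 9.407 kip/in.
Capacity per unit length: φr_n = 0.75 × 0.6 × 100 × (0.707 × 0.75) = 23.86 kip/in.
9.407 ≤ 23.86 → adequate.

f_max ≈ 9.41 kip/in; adequate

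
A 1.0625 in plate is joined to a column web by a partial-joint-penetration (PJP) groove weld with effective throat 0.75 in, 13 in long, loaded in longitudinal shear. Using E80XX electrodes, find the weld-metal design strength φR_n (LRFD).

E80XX → F_EXX = 80 ksi.
Effective throat (given) t_e = 0.75 in.
A_we = 0.75 × 13 = 9.75 in².
F_nw = 0.6 F_EXX = 48 ksi.
φR_n = 0.75 × 48 × 9.75 = 351 kip.

φR_n ≈ 351 kip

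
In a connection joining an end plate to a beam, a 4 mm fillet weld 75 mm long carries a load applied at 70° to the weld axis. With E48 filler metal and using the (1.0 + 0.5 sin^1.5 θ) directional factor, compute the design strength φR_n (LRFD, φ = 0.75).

φR_n ≈ 66.7 kN

E48XX → F_EXX = 480 MPa.
t_e = 0.707 × 4 = 2.828 mm; A_we = 2.828 × 75 = 212.1 mm².
Directional factor: 1.0 + 0.5 sin^1.5(70°) = 1.455.
F_nw = 0.6 × 480 × 1.455 = 419.2 MPa.
φR_n = 0.75 × 419.2 × 212.1 × 10⁻³ = 66.68 kN.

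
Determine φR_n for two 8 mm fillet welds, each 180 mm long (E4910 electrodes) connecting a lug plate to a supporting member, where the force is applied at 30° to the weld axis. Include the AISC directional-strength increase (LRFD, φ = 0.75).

E49XX → F_EXX = 490 MPa.
t_e = 0.707 × 8 = 5.656 mm; A_we = 5.656 × 360 = 2036 mm².
Directional factor: 1.0 + 0.5 sin^1.5(30°) = 1.177.
F_nw = 0.6 × 490 × 1.177 = 346 MPa.
φR_n = 0.75 × 346 × 2036 × 10⁻³ = 528.3 kN.

φR_n ≈ 528 kN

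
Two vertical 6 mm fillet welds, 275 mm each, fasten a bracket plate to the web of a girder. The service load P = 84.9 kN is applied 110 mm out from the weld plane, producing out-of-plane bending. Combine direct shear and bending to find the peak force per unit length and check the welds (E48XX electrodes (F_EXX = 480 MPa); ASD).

L_w = 2 × 275 = 550 mm; section modulus (unit throat) S = 2 × L²/6 = 25210 mm².
Direct shear f_v = P/L_w = 84.9×10³/550 = 154.4 N/mm.
Moment M = P × e = 84.9×10³ × 110 = 9339000 N·mm; bending f_b = M/S = 370.5 N/mm.
f_max = √(f_v² + f_b²) = √(154.4² + 370.5²) = 401.3 N/mm.
r_n/Ω = (1/2.0) × 0.6 × 480 × (0.707 × 6) = 610.8 N/mm → adequate.

f_max ≈ 401 N/mm; adequate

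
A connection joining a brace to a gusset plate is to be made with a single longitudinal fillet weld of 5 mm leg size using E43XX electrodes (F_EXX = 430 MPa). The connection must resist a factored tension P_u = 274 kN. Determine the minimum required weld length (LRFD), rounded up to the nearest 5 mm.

L = 405 mm

Throat t_e = 0.707 × 5 = 3.535 mm.
φr_n = 0.75 × 0.6 × 430 × 3.535 × 10⁻³ = 0.684 kN/mm.
L_req = P_u / φr_n = 274 / 0.684 = 400.6 mm total.
Round up → use L = 405 mm.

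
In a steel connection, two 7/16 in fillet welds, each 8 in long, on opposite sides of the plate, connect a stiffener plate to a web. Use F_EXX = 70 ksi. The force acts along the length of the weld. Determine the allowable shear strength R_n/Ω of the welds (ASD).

R_n/Ω ≈ 104 kip

Effective throat t_e = 0.707 × 0.4375 = 0.3093 in.
Total length L = 16 in; A_we = 0.3093 × 16 = 4.949 in².
F_nw = 0.6 F_EXX = 0.6 × 70 = 42 ksi.
R_n = 42 × 4.949 = 207.9 kip; R_n/Ω = 207.9/2.0 = 103.9 kip.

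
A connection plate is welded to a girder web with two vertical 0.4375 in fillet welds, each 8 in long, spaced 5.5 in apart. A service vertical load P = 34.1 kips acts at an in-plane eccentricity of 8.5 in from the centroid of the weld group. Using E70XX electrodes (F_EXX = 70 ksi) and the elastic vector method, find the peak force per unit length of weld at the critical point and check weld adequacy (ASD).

Total weld length L_w = 16 in. Treat welds as unit-width lines.
Polar moment about centroid: J = 2[d³/12 + d(b/2)²] = 2[8³/12 + 8×2.75²] = 206.3 in³.
Direct shear f_v = P/L_w = 34.1 / 16 = 2.131 kip/in (vertical).
Torsion M = P·e = 34.1 × 8.5 = 289.85 kip·in.
Critical point at (x, y) = (2.75, 4) from centroid. f_tx = M·y/J = 5.619 kip/in; f_ty = M·x/J = 3.863 kip/in.
Resultant f_max = √[f_tx² + (f_v + f_ty)²] = √[5.619² + (2.131 + 3.863)²] = 8.216 kip/in.
Capacity per unit length: r_n/Ω = (1/2.0) × 0.6 × 70 × (0.707 × 0.4375) = 6.496 kip/in.
8.216 > 6.496 → NOT adequate.

f_max ≈ 8.22 kip/in; NOT adequate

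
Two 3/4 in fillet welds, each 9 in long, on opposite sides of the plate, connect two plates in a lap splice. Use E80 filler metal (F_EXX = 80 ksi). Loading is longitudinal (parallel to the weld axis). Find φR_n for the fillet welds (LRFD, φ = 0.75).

Effective throat t_e = 0.707 × 0.75 = 0.5302 in.
Total length L = 18 in; A_we = 0.5302 × 18 = 9.544 in².
F_nw = 0.6 F_EXX = 0.6 × 80 = 48 ksi.
φR_n = 0.75 × 48 × 9.544 = 343.6 kips.

φR_n ≈ 344 kips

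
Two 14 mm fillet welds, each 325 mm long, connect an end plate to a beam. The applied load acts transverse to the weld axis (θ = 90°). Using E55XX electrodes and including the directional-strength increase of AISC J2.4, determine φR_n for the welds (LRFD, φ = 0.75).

φR_n ≈ 2390 kN

E55XX → F_EXX = 550 MPa.
t_e = 0.707 × 14 = 9.898 mm; A_we = 9.898 × 650 = 6434 mm².
Directional factor: 1.0 + 0.5 sin^1.5(90°) = 1.5.
F_nw = 0.6 × 550 × 1.5 = 495 MPa.
φR_n = 0.75 × 495 × 6434 × 10⁻³ = 2389 kN.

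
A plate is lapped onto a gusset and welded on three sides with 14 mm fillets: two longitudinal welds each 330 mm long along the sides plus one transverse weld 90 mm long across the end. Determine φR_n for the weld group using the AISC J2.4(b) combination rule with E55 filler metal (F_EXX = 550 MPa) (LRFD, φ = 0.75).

t_e = 0.707 × 14 = 9.898 mm.
R_nwl = 0.6 × 550 × 9.898 × 660 × 10⁻³ = 2156 kN (longitudinal, 2 welds).
R_nwt = 0.6 × 550 × 9.898 × 90 × 10⁻³ = 294 kN (transverse, base value).
(i) R_nwl + R_nwt = 2450 kN; (ii) 0.85 R_nwl + 1.5 R_nwt = 2273 kN.
R_n = max = 2450 kN [governs: (i)]; φR_n = 1837 kN.

φR_n ≈ 1840 kN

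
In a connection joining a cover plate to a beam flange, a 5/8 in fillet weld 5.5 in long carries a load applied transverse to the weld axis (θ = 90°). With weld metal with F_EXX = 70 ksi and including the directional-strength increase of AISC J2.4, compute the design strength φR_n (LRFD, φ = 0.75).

t_e = 0.707 × 0.625 = 0.4419 in; A_we = 0.4419 × 5.5 = 2.43 in².
Directional factor: 1.0 + 0.5 sin^1.5(90°) = 1.5.
F_nw = 0.6 × 70 × 1.5 = 63 ksi.
φR_n = 0.75 × 63 × 2.43 = 114.8 kips.

φR_n ≈ 115 kips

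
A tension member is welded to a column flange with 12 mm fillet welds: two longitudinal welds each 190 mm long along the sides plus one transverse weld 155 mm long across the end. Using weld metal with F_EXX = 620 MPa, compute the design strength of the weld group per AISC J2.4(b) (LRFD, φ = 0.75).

φR_n ≈ 1310 kN

t_e = 0.707 × 12 = 8.484 mm.
R_nwl = 0.6 × 620 × 8.484 × 380 × 10⁻³ = 1199 kN (longitudinal, 2 welds).
R_nwt = 0.6 × 620 × 8.484 × 155 × 10⁻³ = 489.2 kN (transverse, base value).
(i) R_nwl + R_nwt = 1688 kN; (ii) 0.85 R_nwl + 1.5 R_nwt = 1753 kN.
R_n = max = 1753 kN [governs: (ii)]; φR_n = 1315 kN.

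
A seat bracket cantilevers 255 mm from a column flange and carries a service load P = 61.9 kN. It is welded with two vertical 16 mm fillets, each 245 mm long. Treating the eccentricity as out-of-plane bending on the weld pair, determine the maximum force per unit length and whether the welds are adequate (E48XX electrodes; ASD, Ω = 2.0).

f_max ≈ 799 N/mm; adequate

E48XX → F_EXX = 480 MPa.
L_w = 2 × 245 = 490 mm; section modulus (unit throat) S = 2 × L²/6 = 20010 mm².
Direct shear f_v = P/L_w = 61.9×10³/490 = 126.3 N/mm.
Moment M = P × e = 61.9×10³ × 255 = 15784000 N·mm; bending f_b = M/S = 788.9 N/mm.
f_max = √(f_v² + f_b²) = √(126.3² + 788.9²) = 798.9 N/mm.
r_n/Ω = (1/2.0) × 0.6 × 480 × (0.707 × 16) = 1629 N/mm → adequate.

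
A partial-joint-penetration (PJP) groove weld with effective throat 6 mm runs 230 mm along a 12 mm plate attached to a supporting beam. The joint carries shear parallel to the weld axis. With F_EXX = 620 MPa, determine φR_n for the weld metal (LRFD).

φR_n ≈ 385 kN

Effective throat (given) t_e = 6 mm.
A_we = 6 × 230 = 1380 mm².
F_nw = 0.6 F_EXX = 372 MPa.
φR_n = 0.75 × 372 × 1380 × 10⁻³ = 385 kN.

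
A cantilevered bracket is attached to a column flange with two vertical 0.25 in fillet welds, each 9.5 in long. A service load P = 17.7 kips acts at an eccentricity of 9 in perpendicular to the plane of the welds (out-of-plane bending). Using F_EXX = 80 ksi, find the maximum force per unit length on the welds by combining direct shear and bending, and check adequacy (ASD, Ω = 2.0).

L_w = 2 × 9.5 = 19 in; section modulus (unit throat) S = 2 × L²/6 = 30.08 in².
Direct shear f_v = P/L_w = 17.7/19 = 0.9316 kip/in.
Moment M = P × e = 17.7 × 9 = 159.3 kip·in; bending f_b = M/S = 5.295 kip/in.
f_max = √(f_v² + f_b²) = √(0.9316² + 5.295²) = 5.377 kip/in.
r_n/Ω = (1/2.0) × 0.6 × 80 × (0.707 × 0.25) = 4.242 kip/in → NOT adequate.

f_max ≈ 5.38 kip/in; NOT adequate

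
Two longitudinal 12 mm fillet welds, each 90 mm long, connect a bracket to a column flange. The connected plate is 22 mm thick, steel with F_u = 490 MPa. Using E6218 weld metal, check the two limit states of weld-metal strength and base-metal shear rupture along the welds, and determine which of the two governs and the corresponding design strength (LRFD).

E62XX → F_EXX = 620 MPa.
t_e = 0.707 × 12 = 8.484 mm; L = 180 mm.
Weld metal: φR_n = 0.75 × 0.6 × 620 × 8.484 × 180 × 10⁻³ = 426.1 kN.
Base metal (shear rupture): φR_n = 0.75 × 0.6 × 490 × 22 × 180 × 10⁻³ = 873.2 kN.
Governing: weld metal.

φR_n ≈ 426 kN (weld metal governs)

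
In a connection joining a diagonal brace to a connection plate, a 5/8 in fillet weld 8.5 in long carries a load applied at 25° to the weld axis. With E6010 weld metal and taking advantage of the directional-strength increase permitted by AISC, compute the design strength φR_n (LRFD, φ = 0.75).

E60XX → F_EXX = 60 ksi.
t_e = 0.707 × 0.625 = 0.4419 in; A_we = 0.4419 × 8.5 = 3.756 in².
Directional factor: 1.0 + 0.5 sin^1.5(25°) = 1.137.
F_nw = 0.6 × 60 × 1.137 = 40.95 ksi.
φR_n = 0.75 × 40.95 × 3.756 = 115.3 kips.

φR_n ≈ 115 kips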